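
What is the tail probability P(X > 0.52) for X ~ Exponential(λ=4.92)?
0.077429

We have X ~ Exponential(λ=4.92).

P(X > 0.52) = 1 - P(X ≤ 0.52)
                = 1 - F(0.52)
                = 1 - 0.922571
                = 0.077429

So there's approximately a 7.7% chance that X exceeds 0.52.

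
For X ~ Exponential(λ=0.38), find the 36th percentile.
1.1744

We have X ~ Exponential(λ=0.38).

We want to find x such that P(X ≤ x) = 0.36.

This is the 36th percentile, which means 36% of values fall below this point.

Using the inverse CDF (quantile function):
x = F⁻¹(0.36) = 1.1744

Verification: P(X ≤ 1.1744) = 0.36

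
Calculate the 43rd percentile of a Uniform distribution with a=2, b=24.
11.4600

We have X ~ Uniform(a=2, b=24).

We want to find x such that P(X ≤ x) = 0.43.

This is the 43rd percentile, which means 43% of values fall below this point.

Using the inverse CDF (quantile function):
x = F⁻¹(0.43) = 11.4600

Verification: P(X ≤ 11.4600) = 0.43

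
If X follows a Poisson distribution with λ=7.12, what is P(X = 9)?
0.104805

We have X ~ Poisson(λ=7.12).

For a Poisson distribution, the PMF gives us the probability of each outcome.

Using the PMF formula:
P(X = 9) = 0.104805

Rounded to 4 decimal places: 0.1048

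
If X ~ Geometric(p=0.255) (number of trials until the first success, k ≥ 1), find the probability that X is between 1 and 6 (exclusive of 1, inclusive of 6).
0.574023

We have X ~ Geometric(p=0.255) (number of trials until the first success, k ≥ 1).

To find P(1 < X ≤ 6), we use:
P(1 < X ≤ 6) = P(X ≤ 6) - P(X ≤ 1)
                 = F(6) - F(1)
                 = 0.829023 - 0.255000
                 = 0.574023

So there's approximately a 57.4% chance that X falls in this range.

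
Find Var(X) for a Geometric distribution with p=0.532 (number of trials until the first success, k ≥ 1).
1.6536

We have X ~ Geometric(p=0.532) (number of trials until the first success, k ≥ 1).

For a Geometric distribution with p=0.532 (number of trials until the first success, k ≥ 1):
Var(X) = 1.6536

The variance measures the spread of the distribution around the mean.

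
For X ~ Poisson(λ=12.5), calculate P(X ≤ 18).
0.948148

We have X ~ Poisson(λ=12.5).

The CDF gives us P(X ≤ k).

Using the CDF:
P(X ≤ 18) = 0.948148

This means there's approximately a 94.8% chance that X is at most 18.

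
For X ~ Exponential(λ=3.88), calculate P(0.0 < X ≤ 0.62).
0.909789

We have X ~ Exponential(λ=3.88).

To find P(0.0 < X ≤ 0.62), we use:
P(0.0 < X ≤ 0.62) = P(X ≤ 0.62) - P(X ≤ 0.0)
                 = F(0.62) - F(0.0)
                 = 0.909789 - 0.000000
                 = 0.909789

So there's approximately a 91.0% chance that X falls in this range.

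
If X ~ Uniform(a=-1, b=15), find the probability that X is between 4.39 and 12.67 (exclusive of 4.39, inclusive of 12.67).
0.517500

We have X ~ Uniform(a=-1, b=15).

To find P(4.39 < X ≤ 12.67), we use:
P(4.39 < X ≤ 12.67) = P(X ≤ 12.67) - P(X ≤ 4.39)
                 = F(12.67) - F(4.39)
                 = 0.854375 - 0.336875
                 = 0.517500

So there's approximately a 51.8% chance that X falls in this range.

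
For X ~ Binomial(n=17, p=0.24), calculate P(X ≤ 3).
0.389272

We have X ~ Binomial(n=17, p=0.24).

The CDF gives us P(X ≤ k).

Using the CDF:
P(X ≤ 3) = 0.389272

This means there's approximately a 38.9% chance that X is at most 3.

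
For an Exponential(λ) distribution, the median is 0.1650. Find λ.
λ = 4.2009

For X ~ Exponential(λ), the CDF is F(x) = 1 - e^(-λx).
The median m satisfies F(m) = 0.5:
1 - e^(-λm) = 0.5
e^(-λm) = 0.5
λm = ln(2)
m = ln(2) / λ

Given m = 0.1650:
λ = ln(2) / 0.1650 = 0.693147 / 0.1650 = 4.2009

Verification: ln(2) / 4.2009 = 0.1650 ✓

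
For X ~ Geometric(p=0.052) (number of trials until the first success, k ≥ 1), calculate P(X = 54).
0.003068

We have X ~ Geometric(p=0.052) (number of trials until the first success, k ≥ 1).

For a Geometric distribution, the PMF gives us the probability of each outcome.

Using the PMF formula:
P(X = 54) = 0.003068

Rounded to 4 decimal places: 0.0031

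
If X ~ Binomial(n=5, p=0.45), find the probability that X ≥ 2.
0.743782

We have X ~ Binomial(n=5, p=0.45).

For discrete distributions, P(X ≥ 2) = 1 - P(X ≤ 1).

P(X ≤ 1) = 0.256218
P(X ≥ 2) = 1 - 0.256218 = 0.743782

So there's approximately a 74.4% chance that X is at least 2.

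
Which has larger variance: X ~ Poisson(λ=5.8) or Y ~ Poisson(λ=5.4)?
X has larger variance (5.8000 > 5.4000)

Compute the variance for each distribution:

X ~ Poisson(λ=5.8):
Var(X) = 5.8000

Y ~ Poisson(λ=5.4):
Var(Y) = 5.4000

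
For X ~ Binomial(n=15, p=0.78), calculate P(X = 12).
0.245705

We have X ~ Binomial(n=15, p=0.78).

For a Binomial distribution, the PMF gives us the probability of each outcome.

Using the PMF formula:
P(X = 12) = 0.245705

Rounded to 4 decimal places: 0.2457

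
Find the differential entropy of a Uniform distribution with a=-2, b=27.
3.3673 nats

We have X ~ Uniform(a=-2, b=27).

The differential entropy measures the uncertainty or information content of the distribution.

For a Uniform distribution with a=-2, b=27:
h(X) = 3.3673 nats

(In bits, this would be 4.8580 bits.)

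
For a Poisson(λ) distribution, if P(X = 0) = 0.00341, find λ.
λ = 5.6810

For a Poisson(λ) distribution, the PMF at 0 is:
P(X = 0) = λ^0 e^(-λ) / 0! = e^(-λ)

Given P(X = 0) = 0.00341:
e^(-λ) = 0.00341
-λ = ln(0.00341)
λ = -ln(0.00341) = 5.6810

Verification: e^(-5.6810) = 0.00341 ✓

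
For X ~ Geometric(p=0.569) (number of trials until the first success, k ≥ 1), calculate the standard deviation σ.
1.1538

We have X ~ Geometric(p=0.569) (number of trials until the first success, k ≥ 1).

For a Geometric distribution with p=0.569 (number of trials until the first success, k ≥ 1):
σ = √Var(X) = 1.1538

The standard deviation is the square root of the variance.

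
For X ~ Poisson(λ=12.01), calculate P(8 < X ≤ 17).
0.782276

We have X ~ Poisson(λ=12.01).

To find P(8 < X ≤ 17), we use:
P(8 < X ≤ 17) = P(X ≤ 17) - P(X ≤ 8)
                 = F(17) - F(8)
                 = 0.936650 - 0.154374
                 = 0.782276

So there's approximately a 78.2% chance that X falls in this range.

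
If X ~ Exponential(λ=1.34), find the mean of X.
0.7463

We have X ~ Exponential(λ=1.34).

For an Exponential distribution with λ=1.34:
E[X] = 0.7463

This is the expected (average) value of X.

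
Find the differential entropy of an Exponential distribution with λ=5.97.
-0.7867 nats

We have X ~ Exponential(λ=5.97).

The differential entropy measures the uncertainty or information content of the distribution.

For an Exponential distribution with λ=5.97:
h(X) = -0.7867 nats

(In bits, this would be -1.1350 bits.)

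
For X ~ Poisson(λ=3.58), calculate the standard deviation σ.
1.8921

We have X ~ Poisson(λ=3.58).

For a Poisson distribution with λ=3.58:
σ = √Var(X) = 1.8921

The standard deviation is the square root of the variance.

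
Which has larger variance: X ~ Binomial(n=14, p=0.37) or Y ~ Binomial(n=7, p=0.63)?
X has larger variance (3.2634 > 1.6317)

Compute the variance for each distribution:

X ~ Binomial(n=14, p=0.37):
Var(X) = 3.2634

Y ~ Binomial(n=7, p=0.63):
Var(Y) = 1.6317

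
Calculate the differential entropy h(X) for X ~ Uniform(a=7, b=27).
2.9957 nats

We have X ~ Uniform(a=7, b=27).

The differential entropy measures the uncertainty or information content of the distribution.

For a Uniform distribution with a=7, b=27:
h(X) = 2.9957 nats

(In bits, this would be 4.3219 bits.)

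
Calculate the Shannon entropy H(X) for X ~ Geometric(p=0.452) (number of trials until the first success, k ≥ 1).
1.5233 nats

We have X ~ Geometric(p=0.452) (number of trials until the first success, k ≥ 1).

The Shannon entropy measures the uncertainty or information content of the distribution.

For a Geometric distribution with p=0.452 (number of trials until the first success, k ≥ 1):
H(X) = 1.5233 nats

(In bits, this would be 2.1977 bits.)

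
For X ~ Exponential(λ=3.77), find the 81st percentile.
0.4405

We have X ~ Exponential(λ=3.77).

We want to find x such that P(X ≤ x) = 0.81.

This is the 81st percentile, which means 81% of values fall below this point.

Using the inverse CDF (quantile function):
x = F⁻¹(0.81) = 0.4405

Verification: P(X ≤ 0.4405) = 0.81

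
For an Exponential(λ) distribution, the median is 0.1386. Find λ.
λ = 5.0011

For X ~ Exponential(λ), the CDF is F(x) = 1 - e^(-λx).
The median m satisfies F(m) = 0.5:
1 - e^(-λm) = 0.5
e^(-λm) = 0.5
λm = ln(2)
m = ln(2) / λ

Given m = 0.1386:
λ = ln(2) / 0.1386 = 0.693147 / 0.1386 = 5.0011

Verification: ln(2) / 5.0011 = 0.1386 ✓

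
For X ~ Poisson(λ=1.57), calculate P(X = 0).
0.208045

We have X ~ Poisson(λ=1.57).

For a Poisson distribution, the PMF gives us the probability of each outcome.

Using the PMF formula:
P(X = 0) = 0.208045

Rounded to 4 decimal places: 0.2080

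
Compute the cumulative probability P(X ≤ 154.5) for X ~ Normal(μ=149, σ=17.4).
0.624034

We have X ~ Normal(μ=149, σ=17.4).

The CDF gives us P(X ≤ k).

Using the CDF:
P(X ≤ 154.5) = 0.624034

This means there's approximately a 62.4% chance that X is at most 154.5.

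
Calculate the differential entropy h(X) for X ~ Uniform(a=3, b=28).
3.2189 nats

We have X ~ Uniform(a=3, b=28).

The differential entropy measures the uncertainty or information content of the distribution.

For a Uniform distribution with a=3, b=28:
h(X) = 3.2189 nats

(In bits, this would be 4.6439 bits.)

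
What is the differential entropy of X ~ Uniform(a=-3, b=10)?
2.5649 nats

We have X ~ Uniform(a=-3, b=10).

The differential entropy measures the uncertainty or information content of the distribution.

For a Uniform distribution with a=-3, b=10:
h(X) = 2.5649 nats

(In bits, this would be 3.7004 bits.)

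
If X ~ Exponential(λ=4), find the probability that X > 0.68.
0.065875

We have X ~ Exponential(λ=4).

P(X > 0.68) = 1 - P(X ≤ 0.68)
                = 1 - F(0.68)
                = 1 - 0.934125
                = 0.065875

So there's approximately a 6.6% chance that X exceeds 0.68.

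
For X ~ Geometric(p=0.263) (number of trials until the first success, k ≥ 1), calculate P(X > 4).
0.295033

We have X ~ Geometric(p=0.263) (number of trials until the first success, k ≥ 1).

P(X > 4) = 1 - P(X ≤ 4)
                = 1 - F(4)
                = 1 - 0.704967
                = 0.295033

So there's approximately a 29.5% chance that X exceeds 4.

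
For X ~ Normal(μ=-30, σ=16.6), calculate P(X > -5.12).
0.066963

We have X ~ Normal(μ=-30, σ=16.6).

P(X > -5.12) = 1 - P(X ≤ -5.12)
                = 1 - F(-5.12)
                = 1 - 0.933037
                = 0.066963

So there's approximately a 6.7% chance that X exceeds -5.12.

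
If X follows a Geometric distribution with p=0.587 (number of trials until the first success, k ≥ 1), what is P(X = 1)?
0.587000

We have X ~ Geometric(p=0.587) (number of trials until the first success, k ≥ 1).

For a Geometric distribution, the PMF gives us the probability of each outcome.

Using the PMF formula:
P(X = 1) = 0.587000

Rounded to 4 decimal places: 0.5870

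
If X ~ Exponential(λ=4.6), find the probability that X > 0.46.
0.120513

We have X ~ Exponential(λ=4.6).

P(X > 0.46) = 1 - P(X ≤ 0.46)
                = 1 - F(0.46)
                = 1 - 0.879487
                = 0.120513

So there's approximately a 12.1% chance that X exceeds 0.46.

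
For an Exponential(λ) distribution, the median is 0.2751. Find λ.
λ = 2.5196

For X ~ Exponential(λ), the CDF is F(x) = 1 - e^(-λx).
The median m satisfies F(m) = 0.5:
1 - e^(-λm) = 0.5
e^(-λm) = 0.5
λm = ln(2)
m = ln(2) / λ

Given m = 0.2751:
λ = ln(2) / 0.2751 = 0.693147 / 0.2751 = 2.5196

Verification: ln(2) / 2.5196 = 0.2751 ✓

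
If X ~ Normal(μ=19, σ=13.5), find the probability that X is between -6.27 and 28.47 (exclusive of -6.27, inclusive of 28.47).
0.727885

We have X ~ Normal(μ=19, σ=13.5).

To find P(-6.27 < X ≤ 28.47), we use:
P(-6.27 < X ≤ 28.47) = P(X ≤ 28.47) - P(X ≤ -6.27)
                 = F(28.47) - F(-6.27)
                 = 0.758499 - 0.030614
                 = 0.727885

So there's approximately a 72.8% chance that X falls in this range.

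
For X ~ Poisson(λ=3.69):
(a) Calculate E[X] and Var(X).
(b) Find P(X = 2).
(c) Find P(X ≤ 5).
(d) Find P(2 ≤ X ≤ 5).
(a) E[X] = 3.6900, Var(X) = 3.6900
(b) P(X = 2) = 0.170011
(c) P(X ≤ 5) = 0.831514
(d) P(2 ≤ X ≤ 5) = 0.714396

We have X ~ Poisson(λ=3.69).

(a) Moments:
E[X] = 3.6900
Var(X) = 3.6900
σ = √Var(X) = 1.9209

(b) Point probability using PMF:
P(X = 2) = 0.170011

(c) Cumulative probability using CDF:
P(X ≤ 5) = F(5) = 0.831514

(d) Range probability:
P(2 ≤ X ≤ 5) = P(X ≤ 5) - P(X ≤ 1)
                   = F(5) - F(1)
                   = 0.831514 - 0.117119
                   = 0.714396

This means approximately 71.4% of outcomes fall in the interval [2, 5].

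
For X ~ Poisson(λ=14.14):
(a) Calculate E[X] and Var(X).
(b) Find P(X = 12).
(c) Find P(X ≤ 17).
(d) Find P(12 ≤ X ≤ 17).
(a) E[X] = 14.1400, Var(X) = 14.1400
(b) P(X = 12) = 0.096412
(c) P(X ≤ 17) = 0.817073
(d) P(12 ≤ X ≤ 17) = 0.568665

We have X ~ Poisson(λ=14.14).

(a) Moments:
E[X] = 14.1400
Var(X) = 14.1400
σ = √Var(X) = 3.7603

(b) Point probability using PMF:
P(X = 12) = 0.096412

(c) Cumulative probability using CDF:
P(X ≤ 17) = F(17) = 0.817073

(d) Range probability:
P(12 ≤ X ≤ 17) = P(X ≤ 17) - P(X ≤ 11)
                   = F(17) - F(11)
                   = 0.817073 - 0.248407
                   = 0.568665

This means approximately 56.9% of outcomes fall in the interval [12, 17].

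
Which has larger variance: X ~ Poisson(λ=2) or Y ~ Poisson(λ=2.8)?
Y has larger variance (2.8000 > 2.0000)

Compute the variance for each distribution:

X ~ Poisson(λ=2):
Var(X) = 2.0000

Y ~ Poisson(λ=2.8):
Var(Y) = 2.8000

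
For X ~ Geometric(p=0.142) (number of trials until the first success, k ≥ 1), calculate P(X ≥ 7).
0.398955

We have X ~ Geometric(p=0.142) (number of trials until the first success, k ≥ 1).

For discrete distributions, P(X ≥ 7) = 1 - P(X ≤ 6).

P(X ≤ 6) = 0.601045
P(X ≥ 7) = 1 - 0.601045 = 0.398955

So there's approximately a 39.9% chance that X is at least 7.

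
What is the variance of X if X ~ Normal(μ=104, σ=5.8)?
33.6400

We have X ~ Normal(μ=104, σ=5.8).

For a Normal distribution with μ=104, σ=5.8:
Var(X) = 33.6400

The variance measures the spread of the distribution around the mean.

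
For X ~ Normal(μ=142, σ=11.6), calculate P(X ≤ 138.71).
0.388351

We have X ~ Normal(μ=142, σ=11.6).

The CDF gives us P(X ≤ k).

Using the CDF:
P(X ≤ 138.71) = 0.388351

This means there's approximately a 38.8% chance that X is at most 138.71.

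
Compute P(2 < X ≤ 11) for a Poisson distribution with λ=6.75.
0.921401

We have X ~ Poisson(λ=6.75).

To find P(2 < X ≤ 11), we use:
P(2 < X ≤ 11) = P(X ≤ 11) - P(X ≤ 2)
                 = F(11) - F(2)
                 = 0.957150 - 0.035748
                 = 0.921401

So there's approximately a 92.1% chance that X falls in this range.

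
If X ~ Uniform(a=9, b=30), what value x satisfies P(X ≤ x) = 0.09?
10.8900

We have X ~ Uniform(a=9, b=30).

We want to find x such that P(X ≤ x) = 0.09.

This is the 9th percentile, which means 9% of values fall below this point.

Using the inverse CDF (quantile function):
x = F⁻¹(0.09) = 10.8900

Verification: P(X ≤ 10.8900) = 0.09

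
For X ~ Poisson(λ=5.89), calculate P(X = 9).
0.065055

We have X ~ Poisson(λ=5.89).

For a Poisson distribution, the PMF gives us the probability of each outcome.

Using the PMF formula:
P(X = 9) = 0.065055

Rounded to 4 decimal places: 0.0651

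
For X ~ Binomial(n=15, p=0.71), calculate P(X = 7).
0.029278

We have X ~ Binomial(n=15, p=0.71).

For a Binomial distribution, the PMF gives us the probability of each outcome.

Using the PMF formula:
P(X = 7) = 0.029278

Rounded to 4 decimal places: 0.0293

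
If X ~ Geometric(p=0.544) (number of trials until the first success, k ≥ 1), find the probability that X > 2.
0.207936

We have X ~ Geometric(p=0.544) (number of trials until the first success, k ≥ 1).

P(X > 2) = 1 - P(X ≤ 2)
                = 1 - F(2)
                = 1 - 0.792064
                = 0.207936

So there's approximately a 20.8% chance that X exceeds 2.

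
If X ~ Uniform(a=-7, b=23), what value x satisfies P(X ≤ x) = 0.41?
5.3000

We have X ~ Uniform(a=-7, b=23).

We want to find x such that P(X ≤ x) = 0.41.

This is the 41st percentile, which means 41% of values fall below this point.

Using the inverse CDF (quantile function):
x = F⁻¹(0.41) = 5.3000

Verification: P(X ≤ 5.3000) = 0.41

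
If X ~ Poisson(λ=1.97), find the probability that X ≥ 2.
0.585813

We have X ~ Poisson(λ=1.97).

For discrete distributions, P(X ≥ 2) = 1 - P(X ≤ 1).

P(X ≤ 1) = 0.414187
P(X ≥ 2) = 1 - 0.414187 = 0.585813

So there's approximately a 58.6% chance that X is at least 2.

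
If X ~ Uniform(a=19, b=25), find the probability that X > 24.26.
0.123333

We have X ~ Uniform(a=19, b=25).

P(X > 24.26) = 1 - P(X ≤ 24.26)
                = 1 - F(24.26)
                = 1 - 0.876667
                = 0.123333

So there's approximately a 12.3% chance that X exceeds 24.26.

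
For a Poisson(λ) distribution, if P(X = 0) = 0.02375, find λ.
λ = 3.7402

For a Poisson(λ) distribution, the PMF at 0 is:
P(X = 0) = λ^0 e^(-λ) / 0! = e^(-λ)

Given P(X = 0) = 0.02375:
e^(-λ) = 0.02375
-λ = ln(0.02375)
λ = -ln(0.02375) = 3.7402

Verification: e^(-3.7402) = 0.02375 ✓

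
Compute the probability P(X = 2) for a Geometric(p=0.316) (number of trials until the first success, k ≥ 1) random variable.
0.216144

We have X ~ Geometric(p=0.316) (number of trials until the first success, k ≥ 1).

For a Geometric distribution, the PMF gives us the probability of each outcome.

Using the PMF formula:
P(X = 2) = 0.216144

Rounded to 4 decimal places: 0.2161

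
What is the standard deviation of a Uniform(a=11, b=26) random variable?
4.3301

We have X ~ Uniform(a=11, b=26).

For a Uniform distribution with a=11, b=26:
σ = √Var(X) = 4.3301

The standard deviation is the square root of the variance.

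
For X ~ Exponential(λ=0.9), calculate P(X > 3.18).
0.057154

We have X ~ Exponential(λ=0.9).

P(X > 3.18) = 1 - P(X ≤ 3.18)
                = 1 - F(3.18)
                = 1 - 0.942846
                = 0.057154

So there's approximately a 5.7% chance that X exceeds 3.18.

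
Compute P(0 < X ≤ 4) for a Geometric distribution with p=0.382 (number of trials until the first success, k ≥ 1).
0.854134

We have X ~ Geometric(p=0.382) (number of trials until the first success, k ≥ 1).

To find P(0 < X ≤ 4), we use:
P(0 < X ≤ 4) = P(X ≤ 4) - P(X ≤ 0)
                 = F(4) - F(0)
                 = 0.854134 - 0.000000
                 = 0.854134

So there's approximately a 85.4% chance that X falls in this range.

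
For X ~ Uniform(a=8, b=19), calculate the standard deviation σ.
3.1754

We have X ~ Uniform(a=8, b=19).

For a Uniform distribution with a=8, b=19:
σ = √Var(X) = 3.1754

The standard deviation is the square root of the variance.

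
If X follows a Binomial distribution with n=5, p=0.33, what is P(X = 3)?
0.161321

We have X ~ Binomial(n=5, p=0.33).

For a Binomial distribution, the PMF gives us the probability of each outcome.

Using the PMF formula:
P(X = 3) = 0.161321

Rounded to 4 decimal places: 0.1613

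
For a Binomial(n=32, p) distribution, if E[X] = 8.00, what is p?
p = 0.25

For a Binomial(n, p) distribution:
E[X] = n × p

Given n = 32 and E[X] = 8.00:
8.00 = 32 × p
p = 8.00 / 32 = 0.25

Verification: Binomial(32, 0.25) has E[X] = 8.00 ✓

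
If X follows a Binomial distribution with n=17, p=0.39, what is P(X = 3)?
0.039840

We have X ~ Binomial(n=17, p=0.39).

For a Binomial distribution, the PMF gives us the probability of each outcome.

Using the PMF formula:
P(X = 3) = 0.039840

Rounded to 4 decimal places: 0.0398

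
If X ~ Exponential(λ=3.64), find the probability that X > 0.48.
0.174261

We have X ~ Exponential(λ=3.64).

P(X > 0.48) = 1 - P(X ≤ 0.48)
                = 1 - F(0.48)
                = 1 - 0.825739
                = 0.174261

So there's approximately a 17.4% chance that X exceeds 0.48.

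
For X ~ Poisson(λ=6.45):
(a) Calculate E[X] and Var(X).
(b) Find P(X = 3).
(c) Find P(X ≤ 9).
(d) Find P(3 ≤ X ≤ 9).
(a) E[X] = 6.4500, Var(X) = 6.4500
(b) P(X = 3) = 0.070685
(c) P(X ≤ 9) = 0.881633
(d) P(3 ≤ X ≤ 9) = 0.836982

We have X ~ Poisson(λ=6.45).

(a) Moments:
E[X] = 6.4500
Var(X) = 6.4500
σ = √Var(X) = 2.5397

(b) Point probability using PMF:
P(X = 3) = 0.070685

(c) Cumulative probability using CDF:
P(X ≤ 9) = F(9) = 0.881633

(d) Range probability:
P(3 ≤ X ≤ 9) = P(X ≤ 9) - P(X ≤ 2)
                   = F(9) - F(2)
                   = 0.881633 - 0.044652
                   = 0.836982

This means approximately 83.7% of outcomes fall in the interval [3, 9].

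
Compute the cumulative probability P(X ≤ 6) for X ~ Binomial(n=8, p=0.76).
0.607509

We have X ~ Binomial(n=8, p=0.76).

The CDF gives us P(X ≤ k).

Using the CDF:
P(X ≤ 6) = 0.607509

This means there's approximately a 60.8% chance that X is at most 6.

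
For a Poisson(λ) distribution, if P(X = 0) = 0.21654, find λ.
λ = 1.5300

For a Poisson(λ) distribution, the PMF at 0 is:
P(X = 0) = λ^0 e^(-λ) / 0! = e^(-λ)

Given P(X = 0) = 0.21654:
e^(-λ) = 0.21654
-λ = ln(0.21654)
λ = -ln(0.21654) = 1.5300

Verification: e^(-1.5300) = 0.21654 ✓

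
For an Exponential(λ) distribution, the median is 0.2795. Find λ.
λ = 2.4800

For X ~ Exponential(λ), the CDF is F(x) = 1 - e^(-λx).
The median m satisfies F(m) = 0.5:
1 - e^(-λm) = 0.5
e^(-λm) = 0.5
λm = ln(2)
m = ln(2) / λ

Given m = 0.2795:
λ = ln(2) / 0.2795 = 0.693147 / 0.2795 = 2.4800

Verification: ln(2) / 2.4800 = 0.2795 ✓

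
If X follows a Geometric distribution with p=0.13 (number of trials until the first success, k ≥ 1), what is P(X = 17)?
0.014004

We have X ~ Geometric(p=0.13) (number of trials until the first success, k ≥ 1).

For a Geometric distribution, the PMF gives us the probability of each outcome.

Using the PMF formula:
P(X = 17) = 0.014004

Rounded to 4 decimal places: 0.0140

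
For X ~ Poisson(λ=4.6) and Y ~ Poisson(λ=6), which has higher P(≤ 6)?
X has higher probability (P(X ≤ 6) = 0.8180 > P(Y ≤ 6) = 0.6063)

Compute P(≤ 6) for each distribution:

X ~ Poisson(λ=4.6):
P(X ≤ 6) = 0.8180

Y ~ Poisson(λ=6):
P(Y ≤ 6) = 0.6063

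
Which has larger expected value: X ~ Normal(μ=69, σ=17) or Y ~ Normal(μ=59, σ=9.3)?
X has larger mean (69.0000 > 59.0000)

Compute the expected value for each distribution:

X ~ Normal(μ=69, σ=17):
E[X] = 69.0000

Y ~ Normal(μ=59, σ=9.3):
E[Y] = 59.0000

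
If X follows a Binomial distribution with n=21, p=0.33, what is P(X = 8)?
0.156901

We have X ~ Binomial(n=21, p=0.33).

For a Binomial distribution, the PMF gives us the probability of each outcome.

Using the PMF formula:
P(X = 8) = 0.156901

Rounded to 4 decimal places: 0.1569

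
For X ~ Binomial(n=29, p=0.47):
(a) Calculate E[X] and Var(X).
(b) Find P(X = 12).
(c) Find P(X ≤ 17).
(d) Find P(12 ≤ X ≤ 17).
(a) E[X] = 13.6300, Var(X) = 7.2239
(b) P(X = 12) = 0.123879
(c) P(X ≤ 17) = 0.925094
(d) P(12 ≤ X ≤ 17) = 0.710358

We have X ~ Binomial(n=29, p=0.47).

(a) Moments:
E[X] = 13.6300
Var(X) = 7.2239
σ = √Var(X) = 2.6877

(b) Point probability using PMF:
P(X = 12) = 0.123879

(c) Cumulative probability using CDF:
P(X ≤ 17) = F(17) = 0.925094

(d) Range probability:
P(12 ≤ X ≤ 17) = P(X ≤ 17) - P(X ≤ 11)
                   = F(17) - F(11)
                   = 0.925094 - 0.214736
                   = 0.710358

This means approximately 71.0% of outcomes fall in the interval [12, 17].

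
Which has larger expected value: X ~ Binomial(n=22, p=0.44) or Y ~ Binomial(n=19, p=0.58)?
Y has larger mean (11.0200 > 9.6800)

Compute the expected value for each distribution:

X ~ Binomial(n=22, p=0.44):
E[X] = 9.6800

Y ~ Binomial(n=19, p=0.58):
E[Y] = 11.0200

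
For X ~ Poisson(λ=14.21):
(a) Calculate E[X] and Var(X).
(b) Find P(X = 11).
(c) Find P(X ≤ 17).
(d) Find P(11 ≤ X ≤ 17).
(a) E[X] = 14.2100, Var(X) = 14.2100
(b) P(X = 11) = 0.080548
(c) P(X ≤ 17) = 0.811899
(d) P(11 ≤ X ≤ 17) = 0.649723

We have X ~ Poisson(λ=14.21).

(a) Moments:
E[X] = 14.2100
Var(X) = 14.2100
σ = √Var(X) = 3.7696

(b) Point probability using PMF:
P(X = 11) = 0.080548

(c) Cumulative probability using CDF:
P(X ≤ 17) = F(17) = 0.811899

(d) Range probability:
P(11 ≤ X ≤ 17) = P(X ≤ 17) - P(X ≤ 10)
                   = F(17) - F(10)
                   = 0.811899 - 0.162176
                   = 0.649723

This means approximately 65.0% of outcomes fall in the interval [11, 17].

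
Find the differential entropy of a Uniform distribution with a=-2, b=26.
3.3322 nats

We have X ~ Uniform(a=-2, b=26).

The differential entropy measures the uncertainty or information content of the distribution.

For a Uniform distribution with a=-2, b=26:
h(X) = 3.3322 nats

(In bits, this would be 4.8074 bits.)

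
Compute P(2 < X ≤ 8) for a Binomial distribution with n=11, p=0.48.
0.932248

We have X ~ Binomial(n=11, p=0.48).

To find P(2 < X ≤ 8), we use:
P(2 < X ≤ 8) = P(X ≤ 8) - P(X ≤ 2)
                 = F(8) - F(2)
                 = 0.975859 - 0.043611
                 = 0.932248

So there's approximately a 93.2% chance that X falls in this range.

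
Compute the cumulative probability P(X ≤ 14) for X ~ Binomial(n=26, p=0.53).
0.609626

We have X ~ Binomial(n=26, p=0.53).

The CDF gives us P(X ≤ k).

Using the CDF:
P(X ≤ 14) = 0.609626

This means there's approximately a 61.0% chance that X is at most 14.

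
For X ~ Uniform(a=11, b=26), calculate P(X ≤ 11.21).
0.014000

We have X ~ Uniform(a=11, b=26).

The CDF gives us P(X ≤ k).

Using the CDF:
P(X ≤ 11.21) = 0.014000

This means there's approximately a 1.4% chance that X is at most 11.21.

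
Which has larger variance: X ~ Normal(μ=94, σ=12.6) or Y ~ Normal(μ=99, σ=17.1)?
Y has larger variance (292.4100 > 158.7600)

Compute the variance for each distribution:

X ~ Normal(μ=94, σ=12.6):
Var(X) = 158.7600

Y ~ Normal(μ=99, σ=17.1):
Var(Y) = 292.4100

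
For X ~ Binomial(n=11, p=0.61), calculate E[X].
6.7100

We have X ~ Binomial(n=11, p=0.61).

For a Binomial distribution with n=11, p=0.61:
E[X] = 6.7100

This is the expected (average) value of X.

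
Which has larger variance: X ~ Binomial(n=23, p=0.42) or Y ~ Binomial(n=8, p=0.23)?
X has larger variance (5.6028 > 1.4168)

Compute the variance for each distribution:

X ~ Binomial(n=23, p=0.42):
Var(X) = 5.6028

Y ~ Binomial(n=8, p=0.23):
Var(Y) = 1.4168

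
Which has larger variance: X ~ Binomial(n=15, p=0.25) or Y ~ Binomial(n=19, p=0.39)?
Y has larger variance (4.5201 > 2.8125)

Compute the variance for each distribution:

X ~ Binomial(n=15, p=0.25):
Var(X) = 2.8125

Y ~ Binomial(n=19, p=0.39):
Var(Y) = 4.5201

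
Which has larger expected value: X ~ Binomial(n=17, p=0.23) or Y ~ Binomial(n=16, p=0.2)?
X has larger mean (3.9100 > 3.2000)

Compute the expected value for each distribution:

X ~ Binomial(n=17, p=0.23):
E[X] = 3.9100

Y ~ Binomial(n=16, p=0.2):
E[Y] = 3.2000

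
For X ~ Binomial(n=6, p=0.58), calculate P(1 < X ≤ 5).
0.910962

We have X ~ Binomial(n=6, p=0.58).

To find P(1 < X ≤ 5), we use:
P(1 < X ≤ 5) = P(X ≤ 5) - P(X ≤ 1)
                 = F(5) - F(1)
                 = 0.961931 - 0.050970
                 = 0.910962

So there's approximately a 91.1% chance that X falls in this range.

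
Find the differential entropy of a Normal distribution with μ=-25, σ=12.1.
3.9121 nats

We have X ~ Normal(μ=-25, σ=12.1).

The differential entropy measures the uncertainty or information content of the distribution.

For a Normal distribution with μ=-25, σ=12.1:
h(X) = 3.9121 nats

(In bits, this would be 5.6440 bits.)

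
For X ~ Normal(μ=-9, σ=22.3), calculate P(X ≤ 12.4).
0.831382

We have X ~ Normal(μ=-9, σ=22.3).

The CDF gives us P(X ≤ k).

Using the CDF:
P(X ≤ 12.4) = 0.831382

This means there's approximately a 83.1% chance that X is at most 12.4.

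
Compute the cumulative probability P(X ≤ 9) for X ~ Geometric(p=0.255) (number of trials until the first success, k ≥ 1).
0.929302

We have X ~ Geometric(p=0.255) (number of trials until the first success, k ≥ 1).

The CDF gives us P(X ≤ k).

Using the CDF:
P(X ≤ 9) = 0.929302

This means there's approximately a 92.9% chance that X is at most 9.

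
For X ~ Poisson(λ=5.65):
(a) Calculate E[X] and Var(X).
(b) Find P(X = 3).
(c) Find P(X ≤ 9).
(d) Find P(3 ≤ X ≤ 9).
(a) E[X] = 5.6500, Var(X) = 5.6500
(b) P(X = 3) = 0.105738
(c) P(X ≤ 9) = 0.938068
(d) P(3 ≤ X ≤ 9) = 0.858533

We have X ~ Poisson(λ=5.65).

(a) Moments:
E[X] = 5.6500
Var(X) = 5.6500
σ = √Var(X) = 2.3770

(b) Point probability using PMF:
P(X = 3) = 0.105738

(c) Cumulative probability using CDF:
P(X ≤ 9) = F(9) = 0.938068

(d) Range probability:
P(3 ≤ X ≤ 9) = P(X ≤ 9) - P(X ≤ 2)
                   = F(9) - F(2)
                   = 0.938068 - 0.079535
                   = 0.858533

This means approximately 85.9% of outcomes fall in the interval [3, 9].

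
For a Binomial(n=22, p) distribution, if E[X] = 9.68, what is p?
p = 0.44

For a Binomial(n, p) distribution:
E[X] = n × p

Given n = 22 and E[X] = 9.68:
9.68 = 22 × p
p = 9.68 / 22 = 0.44

Verification: Binomial(22, 0.44) has E[X] = 9.68 ✓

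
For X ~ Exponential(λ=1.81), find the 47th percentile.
0.3508

We have X ~ Exponential(λ=1.81).

We want to find x such that P(X ≤ x) = 0.47.

This is the 47th percentile, which means 47% of values fall below this point.

Using the inverse CDF (quantile function):
x = F⁻¹(0.47) = 0.3508

Verification: P(X ≤ 0.3508) = 0.47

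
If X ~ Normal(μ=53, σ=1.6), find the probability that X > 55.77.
0.041704

We have X ~ Normal(μ=53, σ=1.6).

P(X > 55.77) = 1 - P(X ≤ 55.77)
                = 1 - F(55.77)
                = 1 - 0.958296
                = 0.041704

So there's approximately a 4.2% chance that X exceeds 55.77.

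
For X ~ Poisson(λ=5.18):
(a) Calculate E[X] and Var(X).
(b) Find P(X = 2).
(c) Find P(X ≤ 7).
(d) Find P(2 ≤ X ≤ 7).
(a) E[X] = 5.1800, Var(X) = 5.1800
(b) P(X = 2) = 0.075506
(c) P(X ≤ 7) = 0.847164
(d) P(2 ≤ X ≤ 7) = 0.812383

We have X ~ Poisson(λ=5.18).

(a) Moments:
E[X] = 5.1800
Var(X) = 5.1800
σ = √Var(X) = 2.2760

(b) Point probability using PMF:
P(X = 2) = 0.075506

(c) Cumulative probability using CDF:
P(X ≤ 7) = F(7) = 0.847164

(d) Range probability:
P(2 ≤ X ≤ 7) = P(X ≤ 7) - P(X ≤ 1)
                   = F(7) - F(1)
                   = 0.847164 - 0.034781
                   = 0.812383

This means approximately 81.2% of outcomes fall in the interval [2, 7].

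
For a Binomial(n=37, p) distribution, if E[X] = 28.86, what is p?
p = 0.78

For a Binomial(n, p) distribution:
E[X] = n × p

Given n = 37 and E[X] = 28.86:
28.86 = 37 × p
p = 28.86 / 37 = 0.78

Verification: Binomial(37, 0.78) has E[X] = 28.86 ✓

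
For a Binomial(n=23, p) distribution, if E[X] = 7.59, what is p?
p = 0.33

For a Binomial(n, p) distribution:
E[X] = n × p

Given n = 23 and E[X] = 7.59:
7.59 = 23 × p
p = 7.59 / 23 = 0.33

Verification: Binomial(23, 0.33) has E[X] = 7.59 ✓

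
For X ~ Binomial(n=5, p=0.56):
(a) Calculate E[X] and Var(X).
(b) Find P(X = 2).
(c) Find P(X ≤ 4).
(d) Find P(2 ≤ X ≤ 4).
(a) E[X] = 2.8000, Var(X) = 1.2320
(b) P(X = 2) = 0.267137
(c) P(X ≤ 4) = 0.944927
(d) P(2 ≤ X ≤ 4) = 0.823489

We have X ~ Binomial(n=5, p=0.56).

(a) Moments:
E[X] = 2.8000
Var(X) = 1.2320
σ = √Var(X) = 1.1100

(b) Point probability using PMF:
P(X = 2) = 0.267137

(c) Cumulative probability using CDF:
P(X ≤ 4) = F(4) = 0.944927

(d) Range probability:
P(2 ≤ X ≤ 4) = P(X ≤ 4) - P(X ≤ 1)
                   = F(4) - F(1)
                   = 0.944927 - 0.121438
                   = 0.823489

This means approximately 82.3% of outcomes fall in the interval [2, 4].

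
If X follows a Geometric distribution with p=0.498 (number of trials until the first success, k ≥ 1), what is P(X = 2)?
0.249996

We have X ~ Geometric(p=0.498) (number of trials until the first success, k ≥ 1).

For a Geometric distribution, the PMF gives us the probability of each outcome.

Using the PMF formula:
P(X = 2) = 0.249996

Rounded to 4 decimal places: 0.2500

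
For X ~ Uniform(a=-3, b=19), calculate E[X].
8.0000

We have X ~ Uniform(a=-3, b=19).

For a Uniform distribution with a=-3, b=19:
E[X] = 8.0000

This is the expected (average) value of X.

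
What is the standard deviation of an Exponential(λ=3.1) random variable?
0.3226

We have X ~ Exponential(λ=3.1).

For an Exponential distribution with λ=3.1:
σ = √Var(X) = 0.3226

The standard deviation is the square root of the variance.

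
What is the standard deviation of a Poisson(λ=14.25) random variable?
3.7749

We have X ~ Poisson(λ=14.25).

For a Poisson distribution with λ=14.25:
σ = √Var(X) = 3.7749

The standard deviation is the square root of the variance.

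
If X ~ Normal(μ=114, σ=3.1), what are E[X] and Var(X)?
E[X] = 114.0000, Var(X) = 9.6100

We have X ~ Normal(μ=114, σ=3.1).

For a Normal distribution with μ=114, σ=3.1:

Expected value:
E[X] = 114.0000

Variance:
Var(X) = 9.6100

Standard deviation:
σ = √Var(X) = 3.1000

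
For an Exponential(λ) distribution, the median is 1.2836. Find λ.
λ = 0.5400

For X ~ Exponential(λ), the CDF is F(x) = 1 - e^(-λx).
The median m satisfies F(m) = 0.5:
1 - e^(-λm) = 0.5
e^(-λm) = 0.5
λm = ln(2)
m = ln(2) / λ

Given m = 1.2836:
λ = ln(2) / 1.2836 = 0.693147 / 1.2836 = 0.5400

Verification: ln(2) / 0.5400 = 1.2836 ✓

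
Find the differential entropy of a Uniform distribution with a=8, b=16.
2.0794 nats

We have X ~ Uniform(a=8, b=16).

The differential entropy measures the uncertainty or information content of the distribution.

For a Uniform distribution with a=8, b=16:
h(X) = 2.0794 nats

(In bits, this would be 3.0000 bits.)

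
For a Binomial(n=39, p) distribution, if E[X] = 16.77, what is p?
p = 0.43

For a Binomial(n, p) distribution:
E[X] = n × p

Given n = 39 and E[X] = 16.77:
16.77 = 39 × p
p = 16.77 / 39 = 0.43

Verification: Binomial(39, 0.43) has E[X] = 16.77 ✓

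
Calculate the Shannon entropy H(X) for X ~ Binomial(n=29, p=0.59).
2.3924 nats

We have X ~ Binomial(n=29, p=0.59).

The Shannon entropy measures the uncertainty or information content of the distribution.

For a Binomial distribution with n=29, p=0.59:
H(X) = 2.3924 nats

(In bits, this would be 3.4516 bits.)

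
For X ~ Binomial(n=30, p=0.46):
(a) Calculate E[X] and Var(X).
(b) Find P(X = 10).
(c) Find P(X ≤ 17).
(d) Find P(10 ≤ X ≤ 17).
(a) E[X] = 13.8000, Var(X) = 7.4520
(b) P(X = 10) = 0.056653
(c) P(X ≤ 17) = 0.912189
(d) P(10 ≤ X ≤ 17) = 0.856213

We have X ~ Binomial(n=30, p=0.46).

(a) Moments:
E[X] = 13.8000
Var(X) = 7.4520
σ = √Var(X) = 2.7298

(b) Point probability using PMF:
P(X = 10) = 0.056653

(c) Cumulative probability using CDF:
P(X ≤ 17) = F(17) = 0.912189

(d) Range probability:
P(10 ≤ X ≤ 17) = P(X ≤ 17) - P(X ≤ 9)
                   = F(17) - F(9)
                   = 0.912189 - 0.055976
                   = 0.856213

This means approximately 85.6% of outcomes fall in the interval [10, 17].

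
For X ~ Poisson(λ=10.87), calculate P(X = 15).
0.050835

We have X ~ Poisson(λ=10.87).

For a Poisson distribution, the PMF gives us the probability of each outcome.

Using the PMF formula:
P(X = 15) = 0.050835

Rounded to 4 decimal places: 0.0508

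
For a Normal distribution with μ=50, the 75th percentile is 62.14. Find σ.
σ = 17.9988

For X ~ Normal(μ, σ), the p-th percentile satisfies x = μ + z_p × σ,
where z_p = Φ⁻¹(p) is the standard normal quantile.

Step 1: z_{0.75} = Φ⁻¹(0.75) = 0.6745

Step 2: Solve for σ:
62.14 = 50 + 0.6745 × σ
σ = (62.14 - 50) / 0.6745
σ = 12.14 / 0.6745
σ = 17.9988

Verification: μ + z × σ = 50 + 0.6745 × 17.9988 = 62.14 ✓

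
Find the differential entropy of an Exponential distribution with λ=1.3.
0.7376 nats

We have X ~ Exponential(λ=1.3).

The differential entropy measures the uncertainty or information content of the distribution.

For an Exponential distribution with λ=1.3:
h(X) = 0.7376 nats

(In bits, this would be 1.0642 bits.)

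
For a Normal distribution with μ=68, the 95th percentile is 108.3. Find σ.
σ = 24.5007

For X ~ Normal(μ, σ), the p-th percentile satisfies x = μ + z_p × σ,
where z_p = Φ⁻¹(p) is the standard normal quantile.

Step 1: z_{0.95} = Φ⁻¹(0.95) = 1.6449

Step 2: Solve for σ:
108.3 = 68 + 1.6449 × σ
σ = (108.3 - 68) / 1.6449
σ = 40.30 / 1.6449
σ = 24.5007

Verification: μ + z × σ = 68 + 1.6449 × 24.5007 = 108.30 ✓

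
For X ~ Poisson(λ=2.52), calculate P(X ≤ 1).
0.283218

We have X ~ Poisson(λ=2.52).

The CDF gives us P(X ≤ k).

Using the CDF:
P(X ≤ 1) = 0.283218

This means there's approximately a 28.3% chance that X is at most 1.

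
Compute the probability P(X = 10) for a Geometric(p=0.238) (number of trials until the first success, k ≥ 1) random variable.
0.020614

We have X ~ Geometric(p=0.238) (number of trials until the first success, k ≥ 1).

For a Geometric distribution, the PMF gives us the probability of each outcome.

Using the PMF formula:
P(X = 10) = 0.020614

Rounded to 4 decimal places: 0.0206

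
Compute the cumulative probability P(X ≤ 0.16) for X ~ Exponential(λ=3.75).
0.451188

We have X ~ Exponential(λ=3.75).

The CDF gives us P(X ≤ k).

Using the CDF:
P(X ≤ 0.16) = 0.451188

This means there's approximately a 45.1% chance that X is at most 0.16.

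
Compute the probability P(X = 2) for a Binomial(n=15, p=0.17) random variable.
0.269217

We have X ~ Binomial(n=15, p=0.17).

For a Binomial distribution, the PMF gives us the probability of each outcome.

Using the PMF formula:
P(X = 2) = 0.269217

Rounded to 4 decimal places: 0.2692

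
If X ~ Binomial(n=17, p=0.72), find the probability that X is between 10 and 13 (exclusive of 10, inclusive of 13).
0.571882

We have X ~ Binomial(n=17, p=0.72).

To find P(10 < X ≤ 13), we use:
P(10 < X ≤ 13) = P(X ≤ 13) - P(X ≤ 10)
                 = F(13) - F(10)
                 = 0.743989 - 0.172107
                 = 0.571882

So there's approximately a 57.2% chance that X falls in this range.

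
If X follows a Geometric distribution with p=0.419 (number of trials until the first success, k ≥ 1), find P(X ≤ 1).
0.419000

We have X ~ Geometric(p=0.419) (number of trials until the first success, k ≥ 1).

The CDF gives us P(X ≤ k).

Using the CDF:
P(X ≤ 1) = 0.419000

This means there's approximately a 41.9% chance that X is at most 1.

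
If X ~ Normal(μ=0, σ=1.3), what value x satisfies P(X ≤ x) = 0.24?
-0.9182

We have X ~ Normal(μ=0, σ=1.3).

We want to find x such that P(X ≤ x) = 0.24.

This is the 24th percentile, which means 24% of values fall below this point.

Using the inverse CDF (quantile function):
x = F⁻¹(0.24) = -0.9182

Verification: P(X ≤ -0.9182) = 0.24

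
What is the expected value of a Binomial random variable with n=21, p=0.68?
14.2800

We have X ~ Binomial(n=21, p=0.68).

For a Binomial distribution with n=21, p=0.68:
E[X] = 14.2800

This is the expected (average) value of X.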